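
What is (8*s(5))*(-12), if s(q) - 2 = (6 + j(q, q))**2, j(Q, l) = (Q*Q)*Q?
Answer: -1647648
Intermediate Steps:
j(Q, l) = Q**3 (j(Q, l) = Q**2*Q = Q**3)
s(q) = 2 + (6 + q**3)**2
(8*s(5))*(-12) = (8*(2 + (6 + 5**3)**2))*(-12) = (8*(2 + (6 + 125)**2))*(-12) = (8*(2 + 131**2))*(-12) = (8*(2 + 17161))*(-12) = (8*17163)*(-12) = 137304*(-12) = -1647648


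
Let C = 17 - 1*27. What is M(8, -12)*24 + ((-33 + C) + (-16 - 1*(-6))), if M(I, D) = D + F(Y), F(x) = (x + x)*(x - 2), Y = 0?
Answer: -341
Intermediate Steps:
F(x) = 2*x*(-2 + x) (F(x) = (2*x)*(-2 + x) = 2*x*(-2 + x))
M(I, D) = D (M(I, D) = D + 2*0*(-2 + 0) = D + 2*0*(-2) = D + 0 = D)
C = -10 (C = 17 - 27 = -10)
M(8, -12)*24 + ((-33 + C) + (-16 - 1*(-6))) = -12*24 + ((-33 - 10) + (-16 - 1*(-6))) = -288 + (-43 + (-16 + 6)) = -288 + (-43 - 10) = -288 - 53 = -341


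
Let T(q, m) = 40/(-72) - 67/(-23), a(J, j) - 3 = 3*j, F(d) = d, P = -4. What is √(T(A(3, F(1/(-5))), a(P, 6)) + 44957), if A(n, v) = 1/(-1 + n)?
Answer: √214051501/69 ≈ 212.04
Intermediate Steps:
a(J, j) = 3 + 3*j
T(q, m) = 488/207 (T(q, m) = 40*(-1/72) - 67*(-1/23) = -5/9 + 67/23 = 488/207)
√(T(A(3, F(1/(-5))), a(P, 6)) + 44957) = √(488/207 + 44957) = √(9306587/207) = √214051501/69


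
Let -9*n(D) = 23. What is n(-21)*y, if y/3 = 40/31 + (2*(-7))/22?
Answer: -5129/1023 ≈ -5.0137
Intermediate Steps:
n(D) = -23/9 (n(D) = -⅑*23 = -23/9)
y = 669/341 (y = 3*(40/31 + (2*(-7))/22) = 3*(40*(1/31) - 14*1/22) = 3*(40/31 - 7/11) = 3*(223/341) = 669/341 ≈ 1.9619)
n(-21)*y = -23/9*669/341 = -5129/1023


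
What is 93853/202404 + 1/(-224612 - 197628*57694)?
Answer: 571581535849319/1232676517450560 ≈ 0.46369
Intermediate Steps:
93853/202404 + 1/(-224612 - 197628*57694) = 93853*(1/202404) + (1/57694)/(-422240) = 93853/202404 - 1/422240*1/57694 = 93853/202404 - 1/24360714560 = 571581535849319/1232676517450560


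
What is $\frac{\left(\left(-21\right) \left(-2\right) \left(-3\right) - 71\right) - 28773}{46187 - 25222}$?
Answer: $- \frac{5794}{4193} \approx -1.3818$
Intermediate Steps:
$\frac{\left(\left(-21\right) \left(-2\right) \left(-3\right) - 71\right) - 28773}{46187 - 25222} = \frac{\left(42 \left(-3\right) - 71\right) - 28773}{20965} = \left(\left(-126 - 71\right) - 28773\right) \frac{1}{20965} = \left(-197 - 28773\right) \frac{1}{20965} = \left(-28970\right) \frac{1}{20965} = - \frac{5794}{4193}$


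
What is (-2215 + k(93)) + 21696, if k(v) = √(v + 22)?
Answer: 19481 + √115 ≈ 19492.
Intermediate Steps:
k(v) = √(22 + v)
(-2215 + k(93)) + 21696 = (-2215 + √(22 + 93)) + 21696 = (-2215 + √115) + 21696 = 19481 + √115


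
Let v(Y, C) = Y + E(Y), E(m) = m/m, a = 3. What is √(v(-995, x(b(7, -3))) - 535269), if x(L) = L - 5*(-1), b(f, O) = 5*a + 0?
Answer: I*√536263 ≈ 732.3*I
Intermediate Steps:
E(m) = 1
b(f, O) = 15 (b(f, O) = 5*3 + 0 = 15 + 0 = 15)
x(L) = 5 + L (x(L) = L + 5 = 5 + L)
v(Y, C) = 1 + Y (v(Y, C) = Y + 1 = 1 + Y)
√(v(-995, x(b(7, -3))) - 535269) = √((1 - 995) - 535269) = √(-994 - 535269) = √(-536263) = I*√536263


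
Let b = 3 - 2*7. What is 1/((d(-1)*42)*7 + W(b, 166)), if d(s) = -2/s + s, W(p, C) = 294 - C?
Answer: 1/422 ≈ 0.0023697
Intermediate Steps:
b = -11 (b = 3 - 14 = -11)
d(s) = s - 2/s
1/((d(-1)*42)*7 + W(b, 166)) = 1/(((-1 - 2/(-1))*42)*7 + (294 - 1*166)) = 1/(((-1 - 2*(-1))*42)*7 + (294 - 166)) = 1/(((-1 + 2)*42)*7 + 128) = 1/((1*42)*7 + 128) = 1/(42*7 + 128) = 1/(294 + 128) = 1/422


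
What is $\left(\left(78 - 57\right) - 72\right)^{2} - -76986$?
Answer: $79587$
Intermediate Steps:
$\left(\left(78 - 57\right) - 72\right)^{2} - -76986 = \left(\left(78 - 57\right) - 72\right)^{2} + 76986 = \left(21 - 72\right)^{2} + 76986 = \left(-51\right)^{2} + 76986 = 2601 + 76986 = 79587$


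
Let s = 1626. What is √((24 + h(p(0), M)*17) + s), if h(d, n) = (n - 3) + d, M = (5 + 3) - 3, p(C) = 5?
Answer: √1769 ≈ 42.059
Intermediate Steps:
M = 5 (M = 8 - 3 = 5)
h(d, n) = -3 + d + n (h(d, n) = (-3 + n) + d = -3 + d + n)
√((24 + h(p(0), M)*17) + s) = √((24 + (-3 + 5 + 5)*17) + 1626) = √((24 + 7*17) + 1626) = √((24 + 119) + 1626) = √(143 + 1626) = √1769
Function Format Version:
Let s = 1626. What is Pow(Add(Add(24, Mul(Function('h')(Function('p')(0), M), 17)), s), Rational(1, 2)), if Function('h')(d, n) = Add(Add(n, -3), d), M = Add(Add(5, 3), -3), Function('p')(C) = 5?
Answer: Pow(1769, Rational(1, 2)) ≈ 42.059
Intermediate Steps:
M = 5 (M = Add(8, -3) = 5)
Function('h')(d, n) = Add(-3, d, n) (Function('h')(d, n) = Add(Add(-3, n), d) = Add(-3, d, n))
Pow(Add(Add(24, Mul(Function('h')(Function('p')(0), M), 17)), s), Rational(1, 2)) = Pow(Add(Add(24, Mul(Add(-3, 5, 5), 17)), 1626), Rational(1, 2)) = Pow(Add(Add(24, Mul(7, 17)), 1626), Rational(1, 2)) = Pow(Add(Add(24, 119), 1626), Rational(1, 2)) = Pow(Add(143, 1626), Rational(1, 2)) = Pow(1769, Rational(1, 2))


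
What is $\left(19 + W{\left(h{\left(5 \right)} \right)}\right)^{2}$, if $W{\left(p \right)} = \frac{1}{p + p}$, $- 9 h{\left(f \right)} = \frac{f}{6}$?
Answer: $\frac{4624}{25} \approx 184.96$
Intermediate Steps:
$h{\left(f \right)} = - \frac{f}{54}$ ($h{\left(f \right)} = - \frac{f \frac{1}{6}}{9} = - \frac{\frac{1}{6} f}{9} = - \frac{f}{54}$)
$W{\left(p \right)} = \frac{1}{2 p}$
$\left(19 + W{\left(h{\left(5 \right)} \right)}\right)^{2} = \left(19 + \frac{1}{2 \left(\left(- \frac{1}{54}\right) 5\right)}\right)^{2} = \left(19 + \frac{1}{2 \left(- \frac{5}{54}\right)}\right)^{2} = \left(19 + \frac{1}{2} \left(- \frac{54}{5}\right)\right)^{2} = \left(19 - \frac{27}{5}\right)^{2} = \left(\frac{68}{5}\right)^{2} = \frac{4624}{25}$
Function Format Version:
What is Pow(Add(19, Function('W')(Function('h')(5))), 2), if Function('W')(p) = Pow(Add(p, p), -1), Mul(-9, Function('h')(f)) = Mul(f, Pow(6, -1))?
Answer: Rational(4624, 25) ≈ 184.96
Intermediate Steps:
Function('h')(f) = Mul(Rational(-1, 54), f) (Function('h')(f) = Mul(Rational(-1, 9), Mul(f, Pow(6, -1))) = Mul(Rational(-1, 9), Mul(f, Rational(1, 6))) = Mul(Rational(-1, 9), Mul(Rational(1, 6), f)) = Mul(Rational(-1, 54), f))
Function('W')(p) = Mul(Rational(1, 2), Pow(p, -1)) (Function('W')(p) = Pow(Mul(2, p), -1) = Mul(Rational(1, 2), Pow(p, -1)))
Pow(Add(19, Function('W')(Function('h')(5))), 2) = Pow(Add(19, Mul(Rational(1, 2), Pow(Mul(Rational(-1, 54), 5), -1))), 2) = Pow(Add(19, Mul(Rational(1, 2), Pow(Rational(-5, 54), -1))), 2) = Pow(Add(19, Mul(Rational(1, 2), Rational(-54, 5))), 2) = Pow(Add(19, Rational(-27, 5)), 2) = Pow(Rational(68, 5), 2) = Rational(4624, 25)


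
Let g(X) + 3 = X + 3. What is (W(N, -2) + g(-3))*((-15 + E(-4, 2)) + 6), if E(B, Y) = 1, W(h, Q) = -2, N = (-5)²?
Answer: 40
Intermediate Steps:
g(X) = X (g(X) = -3 + (X + 3) = -3 + (3 + X) = X)
N = 25
(W(N, -2) + g(-3))*((-15 + E(-4, 2)) + 6) = (-2 - 3)*((-15 + 1) + 6) = -5*(-14 + 6) = -5*(-8) = 40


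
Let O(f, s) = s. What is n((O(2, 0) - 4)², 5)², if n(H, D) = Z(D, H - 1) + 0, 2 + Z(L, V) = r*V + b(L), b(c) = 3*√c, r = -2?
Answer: 1069 - 192*√5 ≈ 639.67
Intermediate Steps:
Z(L, V) = -2 - 2*V + 3*√L (Z(L, V) = -2 + (-2*V + 3*√L) = -2 - 2*V + 3*√L)
n(H, D) = -2*H + 3*√D (n(H, D) = (-2 - 2*(H - 1) + 3*√D) + 0 = (-2 - 2*(-1 + H) + 3*√D) + 0 = (-2 + (2 - 2*H) + 3*√D) + 0 = (-2*H + 3*√D) + 0 = -2*H + 3*√D)
n((O(2, 0) - 4)², 5)² = (-2*(0 - 4)² + 3*√5)² = (-2*(-4)² + 3*√5)² = (-2*16 + 3*√5)² = (-32 + 3*√5)²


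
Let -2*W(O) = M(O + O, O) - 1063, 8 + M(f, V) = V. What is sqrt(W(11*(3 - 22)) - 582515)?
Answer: 175*I*sqrt(19) ≈ 762.81*I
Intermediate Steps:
M(f, V) = -8 + V
W(O) = 1071/2 - O/2 (W(O) = -((-8 + O) - 1063)/2 = -(-1071 + O)/2 = 1071/2 - O/2)
sqrt(W(11*(3 - 22)) - 582515) = sqrt((1071/2 - 11*(3 - 22)/2) - 582515) = sqrt((1071/2 - 11*(-19)/2) - 582515) = sqrt((1071/2 - 1/2*(-209)) - 582515) = sqrt((1071/2 + 209/2) - 582515) = sqrt(640 - 582515) = sqrt(-581875) = 175*I*sqrt(19)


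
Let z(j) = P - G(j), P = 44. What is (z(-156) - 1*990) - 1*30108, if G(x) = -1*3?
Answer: -31051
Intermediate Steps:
G(x) = -3
z(j) = 47 (z(j) = 44 - 1*(-3) = 44 + 3 = 47)
(z(-156) - 1*990) - 1*30108 = (47 - 1*990) - 1*30108 = (47 - 990) - 30108 = -943 - 30108 = -31051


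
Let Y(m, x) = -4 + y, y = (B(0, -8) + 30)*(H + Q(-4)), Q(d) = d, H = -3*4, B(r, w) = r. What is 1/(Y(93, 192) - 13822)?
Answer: -1/14306 ≈ -6.9901e-5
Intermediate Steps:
H = -12
y = -480 (y = (0 + 30)*(-12 - 4) = 30*(-16) = -480)
Y(m, x) = -484 (Y(m, x) = -4 - 480 = -484)
1/(Y(93, 192) - 13822) = 1/(-484 - 13822) = 1/(-14306) = -1/14306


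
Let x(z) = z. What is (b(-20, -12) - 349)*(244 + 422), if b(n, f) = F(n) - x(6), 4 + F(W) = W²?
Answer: 27306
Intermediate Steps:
F(W) = -4 + W²
b(n, f) = -10 + n² (b(n, f) = (-4 + n²) - 1*6 = (-4 + n²) - 6 = -10 + n²)
(b(-20, -12) - 349)*(244 + 422) = ((-10 + (-20)²) - 349)*(244 + 422) = ((-10 + 400) - 349)*666 = (390 - 349)*666 = 41*666 = 27306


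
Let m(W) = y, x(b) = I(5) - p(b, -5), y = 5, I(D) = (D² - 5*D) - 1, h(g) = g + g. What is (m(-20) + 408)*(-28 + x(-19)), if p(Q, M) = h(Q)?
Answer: 3717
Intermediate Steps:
h(g) = 2*g
p(Q, M) = 2*Q
I(D) = -1 + D² - 5*D
x(b) = -1 - 2*b (x(b) = (-1 + 5² - 5*5) - 2*b = (-1 + 25 - 25) - 2*b = -1 - 2*b)
m(W) = 5
(m(-20) + 408)*(-28 + x(-19)) = (5 + 408)*(-28 + (-1 - 2*(-19))) = 413*(-28 + (-1 + 38)) = 413*(-28 + 37) = 413*9 = 3717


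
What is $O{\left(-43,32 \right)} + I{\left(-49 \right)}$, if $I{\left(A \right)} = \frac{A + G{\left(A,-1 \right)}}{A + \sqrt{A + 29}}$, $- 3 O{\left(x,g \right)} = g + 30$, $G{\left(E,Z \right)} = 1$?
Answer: $- \frac{5298}{269} + \frac{32 i \sqrt{5}}{807} \approx -19.695 + 0.088667 i$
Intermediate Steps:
$O{\left(x,g \right)} = -10 - \frac{g}{3}$ ($O{\left(x,g \right)} = - \frac{g + 30}{3} = - \frac{30 + g}{3} = -10 - \frac{g}{3}$)
$I{\left(A \right)} = \frac{1 + A}{A + \sqrt{29 + A}}$ ($I{\left(A \right)} = \frac{A + 1}{A + \sqrt{A + 29}} = \frac{1 + A}{A + \sqrt{29 + A}}$)
$O{\left(-43,32 \right)} + I{\left(-49 \right)} = \left(-10 - \frac{32}{3}\right) + \frac{1 - 49}{-49 + \sqrt{29 - 49}} = \left(-10 - \frac{32}{3}\right) + \frac{1}{-49 + \sqrt{-20}} \left(-48\right) = - \frac{62}{3} + \frac{1}{-49 + 2 i \sqrt{5}} \left(-48\right) = - \frac{62}{3} - \frac{48}{-49 + 2 i \sqrt{5}}$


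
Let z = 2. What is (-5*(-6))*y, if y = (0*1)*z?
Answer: 0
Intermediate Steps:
y = 0 (y = (0*1)*2 = 0*2 = 0)
(-5*(-6))*y = -5*(-6)*0 = 30*0 = 0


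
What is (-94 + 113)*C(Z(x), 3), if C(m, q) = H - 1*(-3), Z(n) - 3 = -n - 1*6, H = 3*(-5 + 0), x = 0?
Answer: -228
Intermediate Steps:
H = -15 (H = 3*(-5) = -15)
Z(n) = -3 - n (Z(n) = 3 + (-n - 1*6) = 3 + (-n - 6) = 3 + (-6 - n) = -3 - n)
C(m, q) = -12 (C(m, q) = -15 - 1*(-3) = -15 + 3 = -12)
(-94 + 113)*C(Z(x), 3) = (-94 + 113)*(-12) = 19*(-12) = -228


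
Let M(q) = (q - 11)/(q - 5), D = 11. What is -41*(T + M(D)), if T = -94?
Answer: 3854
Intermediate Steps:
M(q) = (-11 + q)/(-5 + q)
-41*(T + M(D)) = -41*(-94 + (-11 + 11)/(-5 + 11)) = -41*(-94 + 0/6) = -41*(-94 + (⅙)*0) = -41*(-94 + 0) = -41*(-94) = 3854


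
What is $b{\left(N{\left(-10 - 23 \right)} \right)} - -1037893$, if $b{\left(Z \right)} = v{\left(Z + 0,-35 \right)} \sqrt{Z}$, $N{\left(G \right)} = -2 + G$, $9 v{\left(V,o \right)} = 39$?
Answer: $1037893 + \frac{13 i \sqrt{35}}{3} \approx 1.0379 \cdot 10^{6} + 25.636 i$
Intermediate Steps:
$v{\left(V,o \right)} = \frac{13}{3}$ ($v{\left(V,o \right)} = \frac{1}{9} \cdot 39 = \frac{13}{3}$)
$b{\left(Z \right)} = \frac{13 \sqrt{Z}}{3}$
$b{\left(N{\left(-10 - 23 \right)} \right)} - -1037893 = \frac{13 \sqrt{-2 - 33}}{3} - -1037893 = \frac{13 \sqrt{-2 - 33}}{3} + 1037893 = \frac{13 \sqrt{-35}}{3} + 1037893 = \frac{13 i \sqrt{35}}{3} + 1037893 = 1037893 + \frac{13 i \sqrt{35}}{3}$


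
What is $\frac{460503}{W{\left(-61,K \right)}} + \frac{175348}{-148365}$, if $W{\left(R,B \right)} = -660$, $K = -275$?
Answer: $- \frac{912510097}{1305612} \approx -698.91$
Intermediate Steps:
$\frac{460503}{W{\left(-61,K \right)}} + \frac{175348}{-148365} = \frac{460503}{-660} + \frac{175348}{-148365} = 460503 \left(- \frac{1}{660}\right) + 175348 \left(- \frac{1}{148365}\right) = - \frac{153501}{220} - \frac{175348}{148365} = - \frac{912510097}{1305612}$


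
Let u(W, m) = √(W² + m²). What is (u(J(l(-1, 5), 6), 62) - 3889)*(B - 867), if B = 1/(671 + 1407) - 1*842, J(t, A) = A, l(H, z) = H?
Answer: 13811009589/2078 - 3551301*√970/1039 ≈ 6.5398e+6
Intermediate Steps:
B = -1749675/2078 (B = 1/2078 - 842 = -1749675/2078 ≈ -842.00)
(u(J(l(-1, 5), 6), 62) - 3889)*(B - 867) = (√(6² + 62²) - 3889)*(-1749675/2078 - 867) = (√(36 + 3844) - 3889)*(-3551301/2078) = (√3880 - 3889)*(-3551301/2078) = (2*√970 - 3889)*(-3551301/2078) = (-3889 + 2*√970)*(-3551301/2078) = 13811009589/2078 - 3551301*√970/1039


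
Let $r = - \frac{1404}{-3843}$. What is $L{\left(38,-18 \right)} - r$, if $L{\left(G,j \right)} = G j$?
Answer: $- \frac{292224}{427} \approx -684.37$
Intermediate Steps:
$r = \frac{156}{427}$ ($r = \left(-1404\right) \left(- \frac{1}{3843}\right) = \frac{156}{427} \approx 0.36534$)
$L{\left(38,-18 \right)} - r = 38 \left(-18\right) - \frac{156}{427} = -684 - \frac{156}{427} = - \frac{292224}{427}$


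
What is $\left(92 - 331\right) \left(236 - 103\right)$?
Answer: $-31787$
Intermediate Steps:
$\left(92 - 331\right) \left(236 - 103\right) = \left(-239\right) 133 = -31787$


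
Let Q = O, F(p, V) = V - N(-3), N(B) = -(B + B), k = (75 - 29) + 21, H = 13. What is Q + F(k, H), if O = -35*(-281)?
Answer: 9842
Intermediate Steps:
k = 67 (k = 46 + 21 = 67)
N(B) = -2*B
F(p, V) = -6 + V (F(p, V) = V - (-2)*(-3) = V - 1*6 = V - 6 = -6 + V)
O = 9835
Q = 9835
Q + F(k, H) = 9835 + (-6 + 13) = 9835 + 7 = 9842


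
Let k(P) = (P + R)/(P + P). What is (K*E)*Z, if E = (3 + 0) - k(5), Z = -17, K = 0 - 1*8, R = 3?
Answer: 1496/5 ≈ 299.20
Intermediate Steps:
K = -8 (K = 0 - 8 = -8)
k(P) = (3 + P)/(2*P) (k(P) = (P + 3)/(P + P) = (3 + P)/((2*P)) = (3 + P)*(1/(2*P)) = (3 + P)/(2*P))
E = 11/5 (E = (3 + 0) - (3 + 5)/(2*5) = 3 - 8/(2*5) = 3 - 1*⅘ = 3 - ⅘ = 11/5 ≈ 2.2000)
(K*E)*Z = -8*11/5*(-17) = -88/5*(-17) = 1496/5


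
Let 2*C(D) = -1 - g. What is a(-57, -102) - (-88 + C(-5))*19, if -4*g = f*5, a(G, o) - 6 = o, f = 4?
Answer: 1538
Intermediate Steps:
a(G, o) = 6 + o
g = -5 ≈ -5.0000
C(D) = 2 (C(D) = (-1 - 1*(-5))/2 = (-1 + 5)/2 = (1/2)*4 = 2)
a(-57, -102) - (-88 + C(-5))*19 = (6 - 102) - (-88 + 2)*19 = -96 - (-86)*19 = -96 - 1*(-1634) = -96 + 1634 = 1538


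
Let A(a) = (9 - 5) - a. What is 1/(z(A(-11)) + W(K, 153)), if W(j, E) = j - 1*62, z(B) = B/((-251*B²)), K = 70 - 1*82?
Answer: -3765/278611 ≈ -0.013513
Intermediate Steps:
A(a) = 4 - a
K = -12 (K = 70 - 82 = -12)
z(B) = -1/(251*B) (z(B) = B*(-1/(251*B²)) = -1/(251*B))
W(j, E) = -62 + j (W(j, E) = j - 62 = -62 + j)
1/(z(A(-11)) + W(K, 153)) = 1/(-1/(251*(4 - 1*(-11))) + (-62 - 12)) = 1/(-1/(251*(4 + 11)) - 74) = 1/(-1/251/15 - 74) = 1/(-1/251*1/15 - 74) = 1/(-1/3765 - 74) = 1/(-278611/3765) = -3765/278611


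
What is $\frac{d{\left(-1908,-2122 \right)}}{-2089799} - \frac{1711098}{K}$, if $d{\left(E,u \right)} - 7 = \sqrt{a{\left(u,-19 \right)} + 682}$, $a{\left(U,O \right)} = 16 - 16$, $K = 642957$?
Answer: $- \frac{1191951796667}{447883631881} - \frac{\sqrt{682}}{2089799} \approx -2.6613$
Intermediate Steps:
$a{\left(U,O \right)} = 0$
$d{\left(E,u \right)} = 7 + \sqrt{682}$ ($d{\left(E,u \right)} = 7 + \sqrt{0 + 682} = 7 + \sqrt{682}$)
$\frac{d{\left(-1908,-2122 \right)}}{-2089799} - \frac{1711098}{K} = \frac{7 + \sqrt{682}}{-2089799} - \frac{1711098}{642957} = \left(7 + \sqrt{682}\right) \left(- \frac{1}{2089799}\right) - \frac{570366}{214319} = \left(- \frac{7}{2089799} - \frac{\sqrt{682}}{2089799}\right) - \frac{570366}{214319} = - \frac{1191951796667}{447883631881} - \frac{\sqrt{682}}{2089799}$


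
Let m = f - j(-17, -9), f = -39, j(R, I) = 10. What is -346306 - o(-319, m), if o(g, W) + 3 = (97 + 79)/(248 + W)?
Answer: -68914473/199 ≈ -3.4630e+5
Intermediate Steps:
m = -49 (m = -39 - 1*10 = -39 - 10 = -49)
o(g, W) = -3 + 176/(248 + W) (o(g, W) = -3 + (97 + 79)/(248 + W) = -3 + 176/(248 + W))
-346306 - o(-319, m) = -346306 - (-568 - 3*(-49))/(248 - 49) = -346306 - (-568 + 147)/199 = -346306 - (-421)/199 = -346306 - 1*(-421/199) = -346306 + 421/199 = -68914473/199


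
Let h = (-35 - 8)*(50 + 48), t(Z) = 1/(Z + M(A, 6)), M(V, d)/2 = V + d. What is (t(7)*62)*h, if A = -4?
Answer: -261268/11 ≈ -23752.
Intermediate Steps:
M(V, d) = 2*V + 2*d (M(V, d) = 2*(V + d) = 2*V + 2*d)
t(Z) = 1/(4 + Z) (t(Z) = 1/(Z + (2*(-4) + 2*6)) = 1/(Z + (-8 + 12)) = 1/(Z + 4) = 1/(4 + Z))
h = -4214 (h = -43*98 = -4214)
(t(7)*62)*h = (62/(4 + 7))*(-4214) = (62/11)*(-4214) = -261268/11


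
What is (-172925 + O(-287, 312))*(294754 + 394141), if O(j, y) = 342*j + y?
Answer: -186530032465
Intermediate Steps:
O(j, y) = y + 342*j
(-172925 + O(-287, 312))*(294754 + 394141) = (-172925 + (312 + 342*(-287)))*(294754 + 394141) = (-172925 + (312 - 98154))*688895 = (-172925 - 97842)*688895 = -270767*688895 = -186530032465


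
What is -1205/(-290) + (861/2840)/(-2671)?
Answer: 914044651/219983560 ≈ 4.1551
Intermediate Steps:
-1205/(-290) + (861/2840)/(-2671) = -1205*(-1/290) + (861*(1/2840))*(-1/2671) = 241/58 + (861/2840)*(-1/2671) = 241/58 - 861/7585640 = 914044651/219983560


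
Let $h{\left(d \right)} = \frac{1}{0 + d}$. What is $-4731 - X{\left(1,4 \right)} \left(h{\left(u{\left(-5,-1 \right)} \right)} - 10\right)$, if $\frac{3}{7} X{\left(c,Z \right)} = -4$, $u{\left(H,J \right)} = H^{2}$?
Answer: $- \frac{120599}{25} \approx -4824.0$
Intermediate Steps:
$X{\left(c,Z \right)} = - \frac{28}{3}$ ($X{\left(c,Z \right)} = \frac{7}{3} \left(-4\right) = - \frac{28}{3}$)
$h{\left(d \right)} = \frac{1}{d}$
$-4731 - X{\left(1,4 \right)} \left(h{\left(u{\left(-5,-1 \right)} \right)} - 10\right) = -4731 - - \frac{28 \left(\frac{1}{\left(-5\right)^{2}} - 10\right)}{3} = -4731 - - \frac{28 \left(\frac{1}{25} - 10\right)}{3} = -4731 - \left(- \frac{28}{3}\right) \left(- \frac{249}{25}\right) = -4731 - \frac{2324}{25} = - \frac{120599}{25}$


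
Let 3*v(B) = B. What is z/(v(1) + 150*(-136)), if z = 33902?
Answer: -101706/61199 ≈ -1.6619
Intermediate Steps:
v(B) = B/3
z/(v(1) + 150*(-136)) = 33902/((⅓)*1 + 150*(-136)) = 33902/(⅓ - 20400) = 33902/(-61199/3) = 33902*(-3/61199) = -101706/61199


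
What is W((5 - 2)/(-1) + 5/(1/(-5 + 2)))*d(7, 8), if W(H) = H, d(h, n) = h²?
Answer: -882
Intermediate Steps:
W((5 - 2)/(-1) + 5/(1/(-5 + 2)))*d(7, 8) = ((5 - 2)/(-1) + 5/(1/(-5 + 2)))*7² = (3*(-1) + 5/(1/(-3)))*49 = (-3 + 5/(-⅓))*49 = (-3 + 5*(-3))*49 = (-3 - 15)*49 = -18*49 = -882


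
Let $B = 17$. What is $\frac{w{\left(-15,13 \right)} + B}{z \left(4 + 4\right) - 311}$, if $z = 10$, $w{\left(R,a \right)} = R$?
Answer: $- \frac{2}{231} \approx -0.008658$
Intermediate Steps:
$\frac{w{\left(-15,13 \right)} + B}{z \left(4 + 4\right) - 311} = \frac{-15 + 17}{10 \left(4 + 4\right) - 311} = \frac{2}{10 \cdot 8 - 311} = \frac{2}{80 - 311} = \frac{2}{-231} = 2 \left(- \frac{1}{231}\right) = - \frac{2}{231}$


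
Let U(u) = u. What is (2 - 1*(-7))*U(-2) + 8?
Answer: -10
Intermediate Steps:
(2 - 1*(-7))*U(-2) + 8 = (2 - 1*(-7))*(-2) + 8 = (2 + 7)*(-2) + 8 = 9*(-2) + 8 = -18 + 8 = -10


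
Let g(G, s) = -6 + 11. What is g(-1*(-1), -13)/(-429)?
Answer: -5/429 ≈ -0.011655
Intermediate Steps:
g(G, s) = 5
g(-1*(-1), -13)/(-429) = 5/(-429) = 5*(-1/429) = -5/429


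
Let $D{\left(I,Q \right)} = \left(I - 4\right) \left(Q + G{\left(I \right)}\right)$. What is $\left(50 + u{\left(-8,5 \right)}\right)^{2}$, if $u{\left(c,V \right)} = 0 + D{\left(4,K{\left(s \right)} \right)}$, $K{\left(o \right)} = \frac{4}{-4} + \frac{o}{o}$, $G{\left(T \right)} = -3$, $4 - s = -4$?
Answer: $2500$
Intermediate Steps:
$s = 8$ ($s = 4 - -4 = 4 + 4 = 8$)
$K{\left(o \right)} = 0$ ($K{\left(o \right)} = 4 \left(- \frac{1}{4}\right) + 1 = -1 + 1 = 0$)
$D{\left(I,Q \right)} = \left(-4 + I\right) \left(-3 + Q\right)$ ($D{\left(I,Q \right)} = \left(I - 4\right) \left(Q - 3\right) = \left(-4 + I\right) \left(-3 + Q\right)$)
$u{\left(c,V \right)} = 0$ ($u{\left(c,V \right)} = 0 + \left(12 - 0 - 12 + 4 \cdot 0\right) = 0 + \left(12 + 0 - 12 + 0\right) = 0 + 0 = 0$)
$\left(50 + u{\left(-8,5 \right)}\right)^{2} = \left(50 + 0\right)^{2} = 50^{2} = 2500$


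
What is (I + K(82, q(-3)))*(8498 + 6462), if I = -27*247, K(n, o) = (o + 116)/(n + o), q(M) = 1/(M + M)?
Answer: -48975808640/491 ≈ -9.9747e+7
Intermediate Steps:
q(M) = 1/(2*M)
K(n, o) = (116 + o)/(n + o)
I = -6669
(I + K(82, q(-3)))*(8498 + 6462) = (-6669 + (116 + (½)/(-3))/(82 + (½)/(-3)))*(8498 + 6462) = (-6669 + (116 + (½)*(-⅓))/(82 + (½)*(-⅓)))*14960 = (-6669 + (116 - ⅙)/(82 - ⅙))*14960 = (-6669 + (695/6)/(491/6))*14960 = (-6669 + (6/491)*(695/6))*14960 = (-6669 + 695/491)*14960 = -3273784/491*14960 = -48975808640/491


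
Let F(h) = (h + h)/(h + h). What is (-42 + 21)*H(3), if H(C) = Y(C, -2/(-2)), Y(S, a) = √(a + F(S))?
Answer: -21*√2 ≈ -29.698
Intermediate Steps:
F(h) = 1 (F(h) = (2*h)/((2*h)) = (2*h)*(1/(2*h)) = 1)
Y(S, a) = √(1 + a) (Y(S, a) = √(a + 1) = √(1 + a))
H(C) = √2 (H(C) = √(1 - 2/(-2)) = √(1 - 2*(-½)) = √(1 + 1) = √2)
(-42 + 21)*H(3) = (-42 + 21)*√2 = -21*√2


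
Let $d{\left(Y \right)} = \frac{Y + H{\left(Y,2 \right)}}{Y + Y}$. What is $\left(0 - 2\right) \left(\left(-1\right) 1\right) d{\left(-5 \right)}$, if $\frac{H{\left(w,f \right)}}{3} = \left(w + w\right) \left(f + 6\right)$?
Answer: $49$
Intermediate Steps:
$H{\left(w,f \right)} = 6 w \left(6 + f\right)$ ($H{\left(w,f \right)} = 3 \left(w + w\right) \left(f + 6\right) = 3 \cdot 2 w \left(6 + f\right) = 6 w \left(6 + f\right)$)
$d{\left(Y \right)} = \frac{49}{2}$ ($d{\left(Y \right)} = \frac{Y + 6 Y \left(6 + 2\right)}{Y + Y} = \frac{Y + 6 Y 8}{2 Y} = \left(Y + 48 Y\right) \frac{1}{2 Y} = 49 Y \frac{1}{2 Y} = \frac{49}{2}$)
$\left(0 - 2\right) \left(\left(-1\right) 1\right) d{\left(-5 \right)} = \left(0 - 2\right) \left(\left(-1\right) 1\right) \frac{49}{2} = \left(0 - 2\right) \left(-1\right) \frac{49}{2} = \left(-2\right) \left(-1\right) \frac{49}{2} = 2 \cdot \frac{49}{2} = 49$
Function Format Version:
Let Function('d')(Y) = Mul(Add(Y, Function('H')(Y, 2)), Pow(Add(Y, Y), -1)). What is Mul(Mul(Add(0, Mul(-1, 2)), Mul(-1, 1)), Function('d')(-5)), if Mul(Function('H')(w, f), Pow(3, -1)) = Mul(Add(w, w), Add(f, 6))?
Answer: 49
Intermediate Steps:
Function('H')(w, f) = Mul(6, w, Add(6, f)) (Function('H')(w, f) = Mul(3, Mul(Add(w, w), Add(f, 6))) = Mul(3, Mul(Mul(2, w), Add(6, f))) = Mul(3, Mul(2, w, Add(6, f))) = Mul(6, w, Add(6, f)))
Function('d')(Y) = Rational(49, 2) (Function('d')(Y) = Mul(Add(Y, Mul(6, Y, Add(6, 2))), Pow(Add(Y, Y), -1)) = Mul(Add(Y, Mul(6, Y, 8)), Pow(Mul(2, Y), -1)) = Mul(Add(Y, Mul(48, Y)), Mul(Rational(1, 2), Pow(Y, -1))) = Mul(Mul(49, Y), Mul(Rational(1, 2), Pow(Y, -1))) = Rational(49, 2))
Mul(Mul(Add(0, Mul(-1, 2)), Mul(-1, 1)), Function('d')(-5)) = Mul(Mul(Add(0, Mul(-1, 2)), Mul(-1, 1)), Rational(49, 2)) = Mul(Mul(Add(0, -2), -1), Rational(49, 2)) = Mul(Mul(-2, -1), Rational(49, 2)) = Mul(2, Rational(49, 2)) = 49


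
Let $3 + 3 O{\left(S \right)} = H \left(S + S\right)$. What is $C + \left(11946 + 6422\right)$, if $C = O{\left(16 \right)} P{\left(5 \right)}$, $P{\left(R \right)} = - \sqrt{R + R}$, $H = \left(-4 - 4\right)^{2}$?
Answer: $18368 - \frac{2045 \sqrt{10}}{3} \approx 16212.0$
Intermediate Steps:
$H = 64$ ($H = \left(-8\right)^{2} = 64$)
$O{\left(S \right)} = -1 + \frac{128 S}{3}$ ($O{\left(S \right)} = -1 + \frac{64 \left(S + S\right)}{3} = -1 + \frac{64 \cdot 2 S}{3} = -1 + \frac{128 S}{3}$)
$P{\left(R \right)} = - \sqrt{2} \sqrt{R}$ ($P{\left(R \right)} = - \sqrt{2 R} = - \sqrt{2} \sqrt{R}$)
$C = - \frac{2045 \sqrt{10}}{3}$ ($C = \left(-1 + \frac{128}{3} \cdot 16\right) \left(- \sqrt{2} \sqrt{5}\right) = \left(-1 + \frac{2048}{3}\right) \left(- \sqrt{10}\right) = \frac{2045 \left(- \sqrt{10}\right)}{3} = - \frac{2045 \sqrt{10}}{3} \approx -2155.6$)
$C + \left(11946 + 6422\right) = - \frac{2045 \sqrt{10}}{3} + \left(11946 + 6422\right) = - \frac{2045 \sqrt{10}}{3} + 18368 = 18368 - \frac{2045 \sqrt{10}}{3}$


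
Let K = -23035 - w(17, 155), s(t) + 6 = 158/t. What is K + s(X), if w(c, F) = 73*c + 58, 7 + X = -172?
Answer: -4357018/179 ≈ -24341.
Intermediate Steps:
X = -179 (X = -7 - 172 = -179)
w(c, F) = 58 + 73*c
s(t) = -6 + 158/t
K = -24334 (K = -23035 - (58 + 73*17) = -23035 - (58 + 1241) = -23035 - 1*1299 = -23035 - 1299 = -24334)
K + s(X) = -24334 + (-6 + 158/(-179)) = -24334 + (-6 + 158*(-1/179)) = -24334 + (-6 - 158/179) = -24334 - 1232/179 = -4357018/179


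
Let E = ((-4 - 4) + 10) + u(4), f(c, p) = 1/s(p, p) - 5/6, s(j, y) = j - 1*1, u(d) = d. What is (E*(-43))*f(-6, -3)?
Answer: 559/2 ≈ 279.50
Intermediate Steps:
s(j, y) = -1 + j (s(j, y) = j - 1 = -1 + j)
f(c, p) = -⅚ + 1/(-1 + p) (f(c, p) = 1/(-1 + p) - 5/6 = 1/(-1 + p) - 5*⅙ = 1/(-1 + p) - ⅚ = -⅚ + 1/(-1 + p))
E = 6 (E = ((-4 - 4) + 10) + 4 = (-8 + 10) + 4 = 2 + 4 = 6)
(E*(-43))*f(-6, -3) = (6*(-43))*((11 - 5*(-3))/(6*(-1 - 3))) = -43*(11 + 15)/(-4) = -43*(-1)*26/4 = -258*(-13/12) = 559/2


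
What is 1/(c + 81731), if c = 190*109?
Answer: 1/102441 ≈ 9.7617e-6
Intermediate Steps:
c = 20710
1/(c + 81731) = 1/(20710 + 81731) = 1/102441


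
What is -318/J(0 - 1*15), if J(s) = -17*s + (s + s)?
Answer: -106/75 ≈ -1.4133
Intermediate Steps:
J(s) = -15*s (J(s) = -17*s + 2*s = -15*s)
-318/J(0 - 1*15) = -318*(-1/(15*(0 - 1*15))) = -318*(-1/(15*(0 - 15))) = -318/((-15*(-15))) = -318/225 = -318*1/225 = -106/75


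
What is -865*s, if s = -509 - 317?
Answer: 714490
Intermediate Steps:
s = -826
-865*s = -865*(-826) = 714490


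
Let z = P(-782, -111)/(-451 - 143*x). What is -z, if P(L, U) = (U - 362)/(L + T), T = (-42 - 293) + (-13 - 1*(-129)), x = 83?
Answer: 43/1121120 ≈ 3.8354e-5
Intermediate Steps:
T = -219 (T = -335 + (-13 + 129) = -335 + 116 = -219)
P(L, U) = (-362 + U)/(-219 + L) (P(L, U) = (U - 362)/(L - 219) = (-362 + U)/(-219 + L))
z = -43/1121120 (z = ((-362 - 111)/(-219 - 782))/(-451 - 143*83) = (-473/(-1001))/(-451 - 11869) = -1/1001*(-473)/(-12320) = (43/91)*(-1/12320) = -43/1121120 ≈ -3.8354e-5)
-z = -1*(-43/1121120) = 43/1121120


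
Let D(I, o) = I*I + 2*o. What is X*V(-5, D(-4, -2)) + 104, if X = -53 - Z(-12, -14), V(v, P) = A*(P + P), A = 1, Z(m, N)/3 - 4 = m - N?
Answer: -1600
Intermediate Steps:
Z(m, N) = 12 - 3*N + 3*m (Z(m, N) = 12 + 3*(m - N) = 12 + (-3*N + 3*m) = 12 - 3*N + 3*m)
D(I, o) = I**2 + 2*o
V(v, P) = 2*P (V(v, P) = 1*(P + P) = 1*(2*P) = 2*P)
X = -71 (X = -53 - (12 - 3*(-14) + 3*(-12)) = -53 - (12 + 42 - 36) = -53 - 1*18 = -53 - 18 = -71)
X*V(-5, D(-4, -2)) + 104 = -142*((-4)**2 + 2*(-2)) + 104 = -142*(16 - 4) + 104 = -142*12 + 104 = -71*24 + 104 = -1704 + 104 = -1600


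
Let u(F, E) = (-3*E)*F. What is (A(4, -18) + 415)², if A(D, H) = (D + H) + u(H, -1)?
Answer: 120409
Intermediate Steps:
u(F, E) = -3*E*F
A(D, H) = D + 4*H (A(D, H) = (D + H) - 3*(-1)*H = (D + H) + 3*H = D + 4*H)
(A(4, -18) + 415)² = ((4 + 4*(-18)) + 415)² = ((4 - 72) + 415)² = (-68 + 415)² = 347² = 120409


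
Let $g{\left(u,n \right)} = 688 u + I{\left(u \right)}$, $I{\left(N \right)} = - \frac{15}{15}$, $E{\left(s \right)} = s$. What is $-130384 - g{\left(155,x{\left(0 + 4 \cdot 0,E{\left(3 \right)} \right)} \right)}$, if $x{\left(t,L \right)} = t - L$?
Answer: $-237023$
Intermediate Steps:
$I{\left(N \right)} = -1$ ($I{\left(N \right)} = \left(-15\right) \frac{1}{15} = -1$)
$g{\left(u,n \right)} = -1 + 688 u$ ($g{\left(u,n \right)} = 688 u - 1 = -1 + 688 u$)
$-130384 - g{\left(155,x{\left(0 + 4 \cdot 0,E{\left(3 \right)} \right)} \right)} = -130384 - \left(-1 + 688 \cdot 155\right) = -130384 - \left(-1 + 106640\right) = -130384 - 106639 = -237023$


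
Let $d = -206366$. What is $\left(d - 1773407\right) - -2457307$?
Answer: $477534$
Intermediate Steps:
$\left(d - 1773407\right) - -2457307 = \left(-206366 - 1773407\right) - -2457307 = -1979773 + 2457307 = 477534$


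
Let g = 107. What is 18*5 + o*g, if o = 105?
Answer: 11325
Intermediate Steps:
18*5 + o*g = 18*5 + 105*107 = 90 + 11235 = 11325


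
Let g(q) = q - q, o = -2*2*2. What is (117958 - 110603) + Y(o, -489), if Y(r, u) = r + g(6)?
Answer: 7347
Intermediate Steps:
o = -8 (o = -4*2 = -8)
g(q) = 0
Y(r, u) = r (Y(r, u) = r + 0 = r)
(117958 - 110603) + Y(o, -489) = (117958 - 110603) - 8 = 7355 - 8 = 7347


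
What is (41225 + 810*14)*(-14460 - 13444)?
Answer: -1466773760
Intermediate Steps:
(41225 + 810*14)*(-14460 - 13444) = (41225 + 11340)*(-27904) = 52565*(-27904) = -1466773760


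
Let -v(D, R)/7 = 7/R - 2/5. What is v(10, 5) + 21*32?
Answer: 665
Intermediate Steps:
v(D, R) = 14/5 - 49/R (v(D, R) = -7*(7/R - 2/5) = -7*(7/R - 2*⅕) = -7*(7/R - ⅖) = -7*(-⅖ + 7/R) = 14/5 - 49/R)
v(10, 5) + 21*32 = (14/5 - 49/5) + 21*32 = (14/5 - 49*⅕) + 672 = (14/5 - 49/5) + 672 = -7 + 672 = 665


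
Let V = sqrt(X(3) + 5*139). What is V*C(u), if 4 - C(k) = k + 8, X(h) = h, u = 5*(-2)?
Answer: 6*sqrt(698) ≈ 158.52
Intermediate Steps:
u = -10
C(k) = -4 - k (C(k) = 4 - (k + 8) = 4 - (8 + k) = 4 + (-8 - k) = -4 - k)
V = sqrt(698) (V = sqrt(3 + 5*139) = sqrt(3 + 695) = sqrt(698) ≈ 26.420)
V*C(u) = sqrt(698)*(-4 - 1*(-10)) = sqrt(698)*(-4 + 10) = sqrt(698)*6 = 6*sqrt(698)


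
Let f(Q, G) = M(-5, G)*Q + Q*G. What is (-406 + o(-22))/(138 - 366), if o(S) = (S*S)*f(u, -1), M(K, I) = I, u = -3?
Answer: -1249/114 ≈ -10.956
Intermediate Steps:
f(Q, G) = 2*G*Q (f(Q, G) = G*Q + Q*G = G*Q + G*Q = 2*G*Q)
o(S) = 6*S² (o(S) = (S*S)*(2*(-1)*(-3)) = S²*6 = 6*S²)
(-406 + o(-22))/(138 - 366) = (-406 + 6*(-22)²)/(138 - 366) = (-406 + 6*484)/(-228) = (-406 + 2904)*(-1/228) = 2498*(-1/228) = -1249/114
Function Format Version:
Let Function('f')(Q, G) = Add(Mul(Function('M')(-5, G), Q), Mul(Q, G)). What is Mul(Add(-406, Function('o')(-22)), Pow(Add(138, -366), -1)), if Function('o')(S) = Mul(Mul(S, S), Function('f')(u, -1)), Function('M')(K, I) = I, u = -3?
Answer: Rational(-1249, 114) ≈ -10.956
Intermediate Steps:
Function('f')(Q, G) = Mul(2, G, Q) (Function('f')(Q, G) = Add(Mul(G, Q), Mul(Q, G)) = Add(Mul(G, Q), Mul(G, Q)) = Mul(2, G, Q))
Function('o')(S) = Mul(6, Pow(S, 2)) (Function('o')(S) = Mul(Mul(S, S), Mul(2, -1, -3)) = Mul(Pow(S, 2), 6) = Mul(6, Pow(S, 2)))
Mul(Add(-406, Function('o')(-22)), Pow(Add(138, -366), -1)) = Mul(Add(-406, Mul(6, Pow(-22, 2))), Pow(Add(138, -366), -1)) = Mul(Add(-406, Mul(6, 484)), Pow(-228, -1)) = Mul(Add(-406, 2904), Rational(-1, 228)) = Mul(2498, Rational(-1, 228)) = Rational(-1249, 114)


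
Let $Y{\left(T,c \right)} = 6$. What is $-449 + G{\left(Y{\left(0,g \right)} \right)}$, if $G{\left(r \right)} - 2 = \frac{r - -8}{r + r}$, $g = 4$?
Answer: $- \frac{2675}{6} \approx -445.83$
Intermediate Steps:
$G{\left(r \right)} = 2 + \frac{8 + r}{2 r}$ ($G{\left(r \right)} = 2 + \frac{r - -8}{r + r} = 2 + \frac{r + 8}{2 r} = 2 + \left(8 + r\right) \frac{1}{2 r} = 2 + \frac{8 + r}{2 r}$)
$-449 + G{\left(Y{\left(0,g \right)} \right)} = -449 + \left(\frac{5}{2} + \frac{4}{6}\right) = -449 + \left(\frac{5}{2} + 4 \cdot \frac{1}{6}\right) = -449 + \left(\frac{5}{2} + \frac{2}{3}\right) = -449 + \frac{19}{6} = - \frac{2675}{6}$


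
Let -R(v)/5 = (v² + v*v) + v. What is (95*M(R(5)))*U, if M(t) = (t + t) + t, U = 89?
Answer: -6975375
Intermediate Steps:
R(v) = -10*v² - 5*v (R(v) = -5*((v² + v*v) + v) = -5*((v² + v²) + v) = -5*(2*v² + v) = -5*(v + 2*v²) = -10*v² - 5*v)
M(t) = 3*t (M(t) = 2*t + t = 3*t)
(95*M(R(5)))*U = (95*(3*(-5*5*(1 + 2*5))))*89 = (95*(3*(-5*5*(1 + 10))))*89 = (95*(3*(-5*5*11)))*89 = (95*(3*(-275)))*89 = (95*(-825))*89 = -78375*89 = -6975375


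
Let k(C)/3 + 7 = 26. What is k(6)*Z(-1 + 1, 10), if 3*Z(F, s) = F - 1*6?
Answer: -114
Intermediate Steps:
k(C) = 57 (k(C) = -21 + 3*26 = -21 + 78 = 57)
Z(F, s) = -2 + F/3 (Z(F, s) = (F - 1*6)/3 = (F - 6)/3 = (-6 + F)/3 = -2 + F/3)
k(6)*Z(-1 + 1, 10) = 57*(-2 + (-1 + 1)/3) = 57*(-2 + (⅓)*0) = 57*(-2 + 0) = 57*(-2) = -114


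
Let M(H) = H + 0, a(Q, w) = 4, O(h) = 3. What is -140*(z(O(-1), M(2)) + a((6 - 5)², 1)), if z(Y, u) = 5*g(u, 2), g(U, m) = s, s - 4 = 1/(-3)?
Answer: -9380/3 ≈ -3126.7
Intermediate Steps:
M(H) = H
s = 11/3 (s = 4 + 1/(-3) = 4 + 1*(-⅓) = 4 - ⅓ = 11/3 ≈ 3.6667)
g(U, m) = 11/3
z(Y, u) = 55/3 (z(Y, u) = 5*(11/3) = 55/3)
-140*(z(O(-1), M(2)) + a((6 - 5)², 1)) = -140*(55/3 + 4) = -140*67/3 = -9380/3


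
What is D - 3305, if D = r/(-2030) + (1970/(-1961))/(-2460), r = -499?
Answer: -809073273599/244821045 ≈ -3304.8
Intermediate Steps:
D = 60280126/244821045 (D = -499/(-2030) + (1970/(-1961))/(-2460) = -499*(-1/2030) + (1970*(-1/1961))*(-1/2460) = 499/2030 - 1970/1961*(-1/2460) = 499/2030 + 197/482406 = 60280126/244821045 ≈ 0.24622)
D - 3305 = 60280126/244821045 - 3305 = -809073273599/244821045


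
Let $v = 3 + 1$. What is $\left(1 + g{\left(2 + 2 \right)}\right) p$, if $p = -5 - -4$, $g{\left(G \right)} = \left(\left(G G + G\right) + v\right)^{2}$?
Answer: $-577$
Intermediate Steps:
$v = 4$
$g{\left(G \right)} = \left(4 + G + G^{2}\right)^{2}$ ($g{\left(G \right)} = \left(\left(G G + G\right) + 4\right)^{2} = \left(\left(G^{2} + G\right) + 4\right)^{2} = \left(\left(G + G^{2}\right) + 4\right)^{2} = \left(4 + G + G^{2}\right)^{2}$)
$p = -1$ ($p = -5 + 4 = -1$)
$\left(1 + g{\left(2 + 2 \right)}\right) p = \left(1 + \left(4 + \left(2 + 2\right) + \left(2 + 2\right)^{2}\right)^{2}\right) \left(-1\right) = \left(1 + \left(4 + 4 + 4^{2}\right)^{2}\right) \left(-1\right) = \left(1 + \left(4 + 4 + 16\right)^{2}\right) \left(-1\right) = \left(1 + 24^{2}\right) \left(-1\right) = \left(1 + 576\right) \left(-1\right) = 577 \left(-1\right) = -577$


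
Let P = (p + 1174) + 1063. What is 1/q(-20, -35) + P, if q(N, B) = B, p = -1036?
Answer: 42034/35 ≈ 1201.0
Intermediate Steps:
P = 1201 (P = (-1036 + 1174) + 1063 = 138 + 1063 = 1201)
1/q(-20, -35) + P = 1/(-35) + 1201 = -1/35 + 1201 = 42034/35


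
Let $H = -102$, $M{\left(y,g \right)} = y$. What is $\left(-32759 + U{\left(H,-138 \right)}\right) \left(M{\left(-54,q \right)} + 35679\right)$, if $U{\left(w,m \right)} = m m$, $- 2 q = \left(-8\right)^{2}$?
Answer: $-488596875$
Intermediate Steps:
$q = -32$ ($q = - \frac{\left(-8\right)^{2}}{2} = \left(- \frac{1}{2}\right) 64 = -32$)
$U{\left(w,m \right)} = m^{2}$
$\left(-32759 + U{\left(H,-138 \right)}\right) \left(M{\left(-54,q \right)} + 35679\right) = \left(-32759 + \left(-138\right)^{2}\right) \left(-54 + 35679\right) = \left(-32759 + 19044\right) 35625 = \left(-13715\right) 35625 = -488596875$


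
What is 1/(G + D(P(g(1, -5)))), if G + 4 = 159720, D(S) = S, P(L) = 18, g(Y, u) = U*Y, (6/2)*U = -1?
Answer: 1/159734 ≈ 6.2604e-6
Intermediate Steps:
U = -⅓ (U = (⅓)*(-1) = -⅓ ≈ -0.33333)
g(Y, u) = -Y/3
G = 159716 (G = -4 + 159720 = 159716)
1/(G + D(P(g(1, -5)))) = 1/(159716 + 18) = 1/159734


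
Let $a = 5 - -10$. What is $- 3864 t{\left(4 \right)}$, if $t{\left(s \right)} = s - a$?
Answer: $42504$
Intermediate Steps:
$a = 15$ ($a = 5 + 10 = 15$)
$t{\left(s \right)} = -15 + s$ ($t{\left(s \right)} = s - 15 = -15 + s$)
$- 3864 t{\left(4 \right)} = - 3864 \left(-15 + 4\right) = \left(-3864\right) \left(-11\right) = 42504$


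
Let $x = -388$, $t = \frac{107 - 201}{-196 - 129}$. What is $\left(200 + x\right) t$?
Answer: $- \frac{17672}{325} \approx -54.375$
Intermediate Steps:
$t = \frac{94}{325}$ ($t = - \frac{94}{-325} = \left(-94\right) \left(- \frac{1}{325}\right) = \frac{94}{325} \approx 0.28923$)
$\left(200 + x\right) t = \left(200 - 388\right) \frac{94}{325} = \left(-188\right) \frac{94}{325} = - \frac{17672}{325}$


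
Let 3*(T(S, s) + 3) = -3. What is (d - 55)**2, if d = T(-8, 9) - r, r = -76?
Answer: 289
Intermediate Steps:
T(S, s) = -4 (T(S, s) = -3 + (1/3)*(-3) = -3 - 1 = -4)
d = 72 (d = -4 - 1*(-76) = -4 + 76 = 72)
(d - 55)**2 = (72 - 55)**2 = 17**2 = 289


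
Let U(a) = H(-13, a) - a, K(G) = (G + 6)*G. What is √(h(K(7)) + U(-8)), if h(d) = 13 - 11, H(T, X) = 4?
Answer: √14 ≈ 3.7417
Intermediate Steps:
K(G) = G*(6 + G) (K(G) = (6 + G)*G = G*(6 + G))
U(a) = 4 - a
h(d) = 2
√(h(K(7)) + U(-8)) = √(2 + (4 - 1*(-8))) = √(2 + (4 + 8)) = √(2 + 12) = √14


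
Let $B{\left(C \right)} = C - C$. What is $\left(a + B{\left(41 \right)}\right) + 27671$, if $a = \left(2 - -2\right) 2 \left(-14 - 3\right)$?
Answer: $27535$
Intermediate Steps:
$a = -136$ ($a = \left(2 + 2\right) 2 \left(-17\right) = 4 \cdot 2 \left(-17\right) = 8 \left(-17\right) = -136$)
$B{\left(C \right)} = 0$
$\left(a + B{\left(41 \right)}\right) + 27671 = \left(-136 + 0\right) + 27671 = -136 + 27671 = 27535$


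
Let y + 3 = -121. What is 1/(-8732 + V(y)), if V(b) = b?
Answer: -1/8856 ≈ -0.00011292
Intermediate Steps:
y = -124 (y = -3 - 121 = -124)
1/(-8732 + V(y)) = 1/(-8732 - 124) = 1/(-8856) = -1/8856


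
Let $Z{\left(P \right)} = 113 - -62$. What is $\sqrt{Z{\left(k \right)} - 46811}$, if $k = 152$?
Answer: $2 i \sqrt{11659} \approx 215.95 i$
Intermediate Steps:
$Z{\left(P \right)} = 175$ ($Z{\left(P \right)} = 113 + 62 = 175$)
$\sqrt{Z{\left(k \right)} - 46811} = \sqrt{175 - 46811} = \sqrt{-46636} = 2 i \sqrt{11659}$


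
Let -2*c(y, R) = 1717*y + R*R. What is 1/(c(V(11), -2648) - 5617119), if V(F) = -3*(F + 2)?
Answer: -2/18179179 ≈ -1.1002e-7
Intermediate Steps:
V(F) = -6 - 3*F (V(F) = -3*(2 + F) = -6 - 3*F)
c(y, R) = -1717*y/2 - R²/2 (c(y, R) = -(1717*y + R*R)/2 = -(1717*y + R²)/2 = -(R² + 1717*y)/2 = -1717*y/2 - R²/2)
1/(c(V(11), -2648) - 5617119) = 1/((-1717*(-6 - 3*11)/2 - ½*(-2648)²) - 5617119) = 1/((-1717*(-6 - 33)/2 - ½*7011904) - 5617119) = 1/((-1717/2*(-39) - 3505952) - 5617119) = 1/((66963/2 - 3505952) - 5617119) = 1/(-6944941/2 - 5617119) = 1/(-18179179/2) = -2/18179179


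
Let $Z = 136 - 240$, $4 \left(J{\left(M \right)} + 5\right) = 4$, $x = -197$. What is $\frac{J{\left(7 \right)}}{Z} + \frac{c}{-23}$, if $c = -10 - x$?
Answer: $- \frac{4839}{598} \approx -8.092$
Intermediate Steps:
$J{\left(M \right)} = -4$ ($J{\left(M \right)} = -5 + \frac{1}{4} \cdot 4 = -5 + 1 = -4$)
$Z = -104$
$c = 187$ ($c = -10 - -197 = -10 + 197 = 187$)
$\frac{J{\left(7 \right)}}{Z} + \frac{c}{-23} = - \frac{4}{-104} + \frac{187}{-23} = \left(-4\right) \left(- \frac{1}{104}\right) + 187 \left(- \frac{1}{23}\right) = \frac{1}{26} - \frac{187}{23} = - \frac{4839}{598}$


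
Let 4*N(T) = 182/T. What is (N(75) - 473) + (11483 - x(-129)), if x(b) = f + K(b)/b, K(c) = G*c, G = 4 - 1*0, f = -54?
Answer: 1659091/150 ≈ 11061.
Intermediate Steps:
G = 4 (G = 4 + 0 = 4)
N(T) = 91/(2*T) (N(T) = (182/T)/4 = 91/(2*T))
K(c) = 4*c
x(b) = -50 (x(b) = -54 + (4*b)/b = -54 + 4 = -50)
(N(75) - 473) + (11483 - x(-129)) = ((91/2)/75 - 473) + (11483 - 1*(-50)) = ((91/2)*(1/75) - 473) + (11483 + 50) = (91/150 - 473) + 11533 = -70859/150 + 11533 = 1659091/150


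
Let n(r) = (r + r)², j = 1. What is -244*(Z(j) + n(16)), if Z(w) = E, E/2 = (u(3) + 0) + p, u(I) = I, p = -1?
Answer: -250832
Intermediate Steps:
n(r) = 4*r² (n(r) = (2*r)² = 4*r²)
E = 4 (E = 2*((3 + 0) - 1) = 2*(3 - 1) = 2*2 = 4)
Z(w) = 4
-244*(Z(j) + n(16)) = -244*(4 + 4*16²) = -244*(4 + 4*256) = -244*(4 + 1024) = -244*1028 = -250832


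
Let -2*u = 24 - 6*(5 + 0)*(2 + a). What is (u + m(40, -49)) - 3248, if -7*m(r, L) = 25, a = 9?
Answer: -21690/7 ≈ -3098.6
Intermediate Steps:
m(r, L) = -25/7 (m(r, L) = -⅐*25 = -25/7)
u = 153 (u = -(24 - 6*(5 + 0)*(2 + 9))/2 = -(24 - 30*11)/2 = -(24 - 6*55)/2 = -(24 - 330)/2 = -½*(-306) = 153)
(u + m(40, -49)) - 3248 = (153 - 25/7) - 3248 = 1046/7 - 3248 = -21690/7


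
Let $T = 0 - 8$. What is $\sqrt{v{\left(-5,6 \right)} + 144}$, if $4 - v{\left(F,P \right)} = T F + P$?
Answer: $\sqrt{102} \approx 10.1$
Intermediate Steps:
$T = -8$ ($T = 0 - 8 = -8$)
$v{\left(F,P \right)} = 4 - P + 8 F$ ($v{\left(F,P \right)} = 4 - \left(- 8 F + P\right) = 4 - \left(P - 8 F\right) = 4 + \left(- P + 8 F\right) = 4 - P + 8 F$)
$\sqrt{v{\left(-5,6 \right)} + 144} = \sqrt{\left(4 - 6 + 8 \left(-5\right)\right) + 144} = \sqrt{\left(4 - 6 - 40\right) + 144} = \sqrt{-42 + 144} = \sqrt{102}$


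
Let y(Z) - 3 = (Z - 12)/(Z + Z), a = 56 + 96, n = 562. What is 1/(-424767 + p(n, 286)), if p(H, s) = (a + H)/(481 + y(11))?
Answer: -507/215356121 ≈ -2.3542e-6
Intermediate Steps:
a = 152
y(Z) = 3 + (-12 + Z)/(2*Z) (y(Z) = 3 + (Z - 12)/(Z + Z) = 3 + (-12 + Z)/((2*Z)) = 3 + (-12 + Z)*(1/(2*Z)) = 3 + (-12 + Z)/(2*Z))
p(H, s) = 3344/10647 + 22*H/10647 (p(H, s) = (152 + H)/(481 + (7/2 - 6/11)) = (152 + H)/(481 + 65/22) = (152 + H)/(10647/22) = (152 + H)*(22/10647) = 3344/10647 + 22*H/10647)
1/(-424767 + p(n, 286)) = 1/(-424767 + (3344/10647 + (22/10647)*562)) = 1/(-424767 + (3344/10647 + 12364/10647)) = 1/(-424767 + 748/507) = 1/(-215356121/507) = -507/215356121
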